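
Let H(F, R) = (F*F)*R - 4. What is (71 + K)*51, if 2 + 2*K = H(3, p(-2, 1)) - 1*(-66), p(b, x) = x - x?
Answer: 5151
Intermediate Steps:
p(b, x) = 0
H(F, R) = -4 + R*F**2 (H(F, R) = F**2*R - 4 = R*F**2 - 4 = -4 + R*F**2)
K = 30 (K = -1 + ((-4 + 0*3**2) - 1*(-66))/2 = -1 + ((-4 + 0*9) + 66)/2 = -1 + ((-4 + 0) + 66)/2 = -1 + (-4 + 66)/2 = -1 + (1/2)*62 = -1 + 31 = 30)
(71 + K)*51 = (71 + 30)*51 = 101*51 = 5151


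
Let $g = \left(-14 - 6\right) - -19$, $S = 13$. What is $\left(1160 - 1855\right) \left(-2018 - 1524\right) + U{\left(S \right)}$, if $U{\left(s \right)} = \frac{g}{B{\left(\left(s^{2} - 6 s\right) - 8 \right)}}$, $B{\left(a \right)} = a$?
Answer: $\frac{204320269}{83} \approx 2.4617 \cdot 10^{6}$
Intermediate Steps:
$g = -1$ ($g = \left(-14 - 6\right) + 19 = -20 + 19 = -1$)
$U{\left(s \right)} = - \frac{1}{-8 + s^{2} - 6 s}$ ($U{\left(s \right)} = - \frac{1}{\left(s^{2} - 6 s\right) - 8} = - \frac{1}{-8 + s^{2} - 6 s}$)
$\left(1160 - 1855\right) \left(-2018 - 1524\right) + U{\left(S \right)} = \left(1160 - 1855\right) \left(-2018 - 1524\right) + \frac{1}{8 - 13^{2} + 6 \cdot 13} = \left(-695\right) \left(-3542\right) + \frac{1}{8 - 169 + 78} = 2461690 + \frac{1}{8 - 169 + 78} = 2461690 + \frac{1}{-83} = 2461690 - \frac{1}{83} = \frac{204320269}{83}$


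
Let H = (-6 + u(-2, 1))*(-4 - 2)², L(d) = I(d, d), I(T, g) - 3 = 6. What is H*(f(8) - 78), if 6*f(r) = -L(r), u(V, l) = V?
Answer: 22896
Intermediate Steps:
I(T, g) = 9 (I(T, g) = 3 + 6 = 9)
L(d) = 9
f(r) = -3/2 (f(r) = (-1*9)/6 = (⅙)*(-9) = -3/2)
H = -288 (H = (-6 - 2)*(-4 - 2)² = -8*(-6)² = -8*36 = -288)
H*(f(8) - 78) = -288*(-3/2 - 78) = -288*(-159/2) = 22896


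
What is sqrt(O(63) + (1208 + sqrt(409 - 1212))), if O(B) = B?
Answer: sqrt(1271 + I*sqrt(803)) ≈ 35.653 + 0.3974*I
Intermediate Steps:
sqrt(O(63) + (1208 + sqrt(409 - 1212))) = sqrt(63 + (1208 + sqrt(409 - 1212))) = sqrt(63 + (1208 + sqrt(-803))) = sqrt(63 + (1208 + I*sqrt(803))) = sqrt(1271 + I*sqrt(803))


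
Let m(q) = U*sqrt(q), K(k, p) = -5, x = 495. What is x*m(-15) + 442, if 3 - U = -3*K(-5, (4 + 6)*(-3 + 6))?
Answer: 442 - 5940*I*sqrt(15) ≈ 442.0 - 23006.0*I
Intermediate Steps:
U = -12 (U = 3 - (-3)*(-5) = 3 - 1*15 = 3 - 15 = -12)
m(q) = -12*sqrt(q)
x*m(-15) + 442 = 495*(-12*I*sqrt(15)) + 442 = -5940*I*sqrt(15) + 442 = 442 - 5940*I*sqrt(15)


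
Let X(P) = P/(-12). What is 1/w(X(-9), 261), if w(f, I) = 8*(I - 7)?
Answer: 1/2032 ≈ 0.00049213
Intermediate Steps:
X(P) = -P/12 (X(P) = P*(-1/12) = -P/12)
w(f, I) = -56 + 8*I (w(f, I) = 8*(-7 + I) = -56 + 8*I)
1/w(X(-9), 261) = 1/(-56 + 8*261) = 1/(-56 + 2088) = 1/2032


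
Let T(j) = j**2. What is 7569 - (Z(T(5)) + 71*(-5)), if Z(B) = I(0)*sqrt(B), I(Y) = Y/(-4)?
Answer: 7924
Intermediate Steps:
I(Y) = -Y/4 (I(Y) = Y*(-1/4) = -Y/4)
Z(B) = 0 (Z(B) = (-1/4*0)*sqrt(B) = 0*sqrt(B) = 0)
7569 - (Z(T(5)) + 71*(-5)) = 7569 - (0 + 71*(-5)) = 7569 - (0 - 355) = 7569 - 1*(-355) = 7569 + 355 = 7924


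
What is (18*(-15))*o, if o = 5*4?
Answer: -5400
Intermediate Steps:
o = 20
(18*(-15))*o = (18*(-15))*20 = -270*20 = -5400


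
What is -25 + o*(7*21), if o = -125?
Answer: -18400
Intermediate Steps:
-25 + o*(7*21) = -25 - 875*21 = -25 - 125*147 = -25 - 18375 = -18400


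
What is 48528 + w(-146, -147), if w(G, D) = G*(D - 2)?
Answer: 70282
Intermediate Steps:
w(G, D) = G*(-2 + D)
48528 + w(-146, -147) = 48528 - 146*(-2 - 147) = 48528 - 146*(-149) = 48528 + 21754 = 70282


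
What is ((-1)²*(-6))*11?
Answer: -66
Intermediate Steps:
((-1)²*(-6))*11 = (1*(-6))*11 = -6*11 = -66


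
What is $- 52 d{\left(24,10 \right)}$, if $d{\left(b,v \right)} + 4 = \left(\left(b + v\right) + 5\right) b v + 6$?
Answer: $-486824$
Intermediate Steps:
$d{\left(b,v \right)} = 2 + b v \left(5 + b + v\right)$ ($d{\left(b,v \right)} = -4 + \left(\left(\left(b + v\right) + 5\right) b v + 6\right) = -4 + \left(\left(5 + b + v\right) b v + 6\right) = -4 + \left(b v \left(5 + b + v\right) + 6\right) = -4 + \left(6 + b v \left(5 + b + v\right)\right) = 2 + b v \left(5 + b + v\right)$)
$- 52 d{\left(24,10 \right)} = - 52 \left(2 + 24 \cdot 10^{2} + 10 \cdot 24^{2} + 5 \cdot 24 \cdot 10\right) = - 52 \left(2 + 24 \cdot 100 + 10 \cdot 576 + 1200\right) = - 52 \left(2 + 2400 + 5760 + 1200\right) = \left(-52\right) 9362 = -486824$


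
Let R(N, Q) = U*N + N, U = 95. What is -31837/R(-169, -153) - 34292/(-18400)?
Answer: 2745563/717600 ≈ 3.8260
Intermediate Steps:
R(N, Q) = 96*N (R(N, Q) = 95*N + N = 96*N)
-31837/R(-169, -153) - 34292/(-18400) = -31837/(96*(-169)) - 34292/(-18400) = -31837/(-16224) - 34292*(-1/18400) = -31837*(-1/16224) + 8573/4600 = 2449/1248 + 8573/4600 = 2745563/717600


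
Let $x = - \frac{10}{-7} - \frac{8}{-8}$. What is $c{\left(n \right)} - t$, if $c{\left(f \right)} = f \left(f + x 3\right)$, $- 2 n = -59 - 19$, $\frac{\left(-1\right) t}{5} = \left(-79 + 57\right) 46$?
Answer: $- \frac{22784}{7} \approx -3254.9$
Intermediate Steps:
$t = 5060$ ($t = - 5 \left(-79 + 57\right) 46 = - 5 \left(\left(-22\right) 46\right) = \left(-5\right) \left(-1012\right) = 5060$)
$x = \frac{17}{7}$ ($x = \left(-10\right) \left(- \frac{1}{7}\right) - -1 = \frac{10}{7} + 1 = \frac{17}{7} \approx 2.4286$)
$n = 39$ ($n = - \frac{-59 - 19}{2} = \left(- \frac{1}{2}\right) \left(-78\right) = 39$)
$c{\left(f \right)} = f \left(\frac{51}{7} + f\right)$ ($c{\left(f \right)} = f \left(f + \frac{17}{7} \cdot 3\right) = f \left(f + \frac{51}{7}\right) = f \left(\frac{51}{7} + f\right)$)
$c{\left(n \right)} - t = \frac{1}{7} \cdot 39 \left(51 + 7 \cdot 39\right) - 5060 = \frac{1}{7} \cdot 39 \left(51 + 273\right) - 5060 = \frac{1}{7} \cdot 39 \cdot 324 - 5060 = \frac{12636}{7} - 5060 = - \frac{22784}{7}$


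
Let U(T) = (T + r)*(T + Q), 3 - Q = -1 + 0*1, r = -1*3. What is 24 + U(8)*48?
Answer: 2904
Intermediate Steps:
r = -3
Q = 4 (Q = 3 - (-1 + 0*1) = 3 - (-1 + 0) = 3 - 1*(-1) = 3 + 1 = 4)
U(T) = (-3 + T)*(4 + T) (U(T) = (T - 3)*(T + 4) = (-3 + T)*(4 + T))
24 + U(8)*48 = 24 + (-12 + 8 + 8²)*48 = 24 + (-12 + 8 + 64)*48 = 24 + 60*48 = 24 + 2880 = 2904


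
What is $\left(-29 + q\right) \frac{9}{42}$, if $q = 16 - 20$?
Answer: $- \frac{99}{14} \approx -7.0714$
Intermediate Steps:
$q = -4$ ($q = 16 - 20 = -4$)
$\left(-29 + q\right) \frac{9}{42} = \left(-29 - 4\right) \frac{9}{42} = - 33 \cdot 9 \cdot \frac{1}{42} = \left(-33\right) \frac{3}{14} = - \frac{99}{14}$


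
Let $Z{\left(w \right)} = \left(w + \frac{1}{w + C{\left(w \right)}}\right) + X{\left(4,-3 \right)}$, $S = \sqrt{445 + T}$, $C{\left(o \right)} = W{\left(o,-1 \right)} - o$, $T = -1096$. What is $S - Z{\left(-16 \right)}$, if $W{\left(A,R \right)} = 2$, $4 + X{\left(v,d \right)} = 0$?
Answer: $\frac{39}{2} + i \sqrt{651} \approx 19.5 + 25.515 i$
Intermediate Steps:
$X{\left(v,d \right)} = -4$ ($X{\left(v,d \right)} = -4 + 0 = -4$)
$C{\left(o \right)} = 2 - o$
$S = i \sqrt{651}$ ($S = \sqrt{445 - 1096} = \sqrt{-651} = i \sqrt{651} \approx 25.515 i$)
$Z{\left(w \right)} = - \frac{7}{2} + w$ ($Z{\left(w \right)} = \left(w + \frac{1}{w - \left(-2 + w\right)}\right) - 4 = \left(w + \frac{1}{2}\right) - 4 = \left(\frac{1}{2} + w\right) - 4 = - \frac{7}{2} + w$)
$S - Z{\left(-16 \right)} = i \sqrt{651} - \left(- \frac{7}{2} - 16\right) = i \sqrt{651} - - \frac{39}{2} = i \sqrt{651} + \frac{39}{2} = \frac{39}{2} + i \sqrt{651}$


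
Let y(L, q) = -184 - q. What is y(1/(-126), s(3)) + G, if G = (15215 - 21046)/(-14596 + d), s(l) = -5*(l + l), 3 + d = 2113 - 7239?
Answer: -3031819/19725 ≈ -153.70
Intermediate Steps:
d = -5129 (d = -3 + (2113 - 7239) = -3 - 5126 = -5129)
s(l) = -10*l
G = 5831/19725 (G = (15215 - 21046)/(-14596 - 5129) = -5831/(-19725) = -5831*(-1/19725) = 5831/19725 ≈ 0.29561)
y(1/(-126), s(3)) + G = (-184 - (-10)*3) + 5831/19725 = (-184 - 1*(-30)) + 5831/19725 = (-184 + 30) + 5831/19725 = -154 + 5831/19725 = -3031819/19725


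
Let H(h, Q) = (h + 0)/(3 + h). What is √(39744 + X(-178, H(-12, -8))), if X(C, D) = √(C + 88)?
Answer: √(39744 + 3*I*√10) ≈ 199.36 + 0.024*I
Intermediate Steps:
H(h, Q) = h/(3 + h)
X(C, D) = √(88 + C)
√(39744 + X(-178, H(-12, -8))) = √(39744 + √(88 - 178)) = √(39744 + √(-90)) = √(39744 + 3*I*√10)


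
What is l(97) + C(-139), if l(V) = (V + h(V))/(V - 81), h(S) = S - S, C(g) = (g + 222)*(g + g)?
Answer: -369087/16 ≈ -23068.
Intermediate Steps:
C(g) = 2*g*(222 + g) (C(g) = (222 + g)*(2*g) = 2*g*(222 + g))
h(S) = 0
l(V) = V/(-81 + V) (l(V) = (V + 0)/(V - 81) = V/(-81 + V))
l(97) + C(-139) = 97/(-81 + 97) + 2*(-139)*(222 - 139) = 97/16 + 2*(-139)*83 = 97*(1/16) - 23074 = 97/16 - 23074 = -369087/16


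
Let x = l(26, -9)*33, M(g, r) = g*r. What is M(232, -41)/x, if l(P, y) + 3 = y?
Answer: 2378/99 ≈ 24.020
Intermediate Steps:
l(P, y) = -3 + y
x = -396 (x = (-3 - 9)*33 = -12*33 = -396)
M(232, -41)/x = (232*(-41))/(-396) = -9512*(-1/396) = 2378/99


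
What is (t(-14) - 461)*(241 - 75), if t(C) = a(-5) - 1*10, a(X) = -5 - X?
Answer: -78186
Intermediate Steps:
t(C) = -10 (t(C) = (-5 - 1*(-5)) - 1*10 = (-5 + 5) - 10 = 0 - 10 = -10)
(t(-14) - 461)*(241 - 75) = (-10 - 461)*(241 - 75) = -471*166 = -78186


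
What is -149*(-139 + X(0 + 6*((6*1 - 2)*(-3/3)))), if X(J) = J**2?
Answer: -65113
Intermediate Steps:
-149*(-139 + X(0 + 6*((6*1 - 2)*(-3/3)))) = -149*(-139 + (0 + 6*((6*1 - 2)*(-3/3)))**2) = -149*(-139 + (0 + 6*((6 - 2)*(-3*1/3)))**2) = -149*(-139 + (0 + 6*(4*(-1)))**2) = -149*(-139 + (0 + 6*(-4))**2) = -149*(-139 + (0 - 24)**2) = -149*(-139 + (-24)**2) = -149*(-139 + 576) = -149*437 = -65113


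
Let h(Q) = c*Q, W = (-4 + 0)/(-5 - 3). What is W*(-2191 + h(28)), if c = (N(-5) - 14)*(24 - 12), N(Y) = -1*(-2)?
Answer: -6223/2 ≈ -3111.5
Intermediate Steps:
N(Y) = 2
c = -144 (c = (2 - 14)*(24 - 12) = -12*12 = -144)
W = ½ (W = -4/(-8) = -4*(-⅛) = ½ ≈ 0.50000)
h(Q) = -144*Q
W*(-2191 + h(28)) = (-2191 - 144*28)/2 = (-2191 - 4032)/2 = (½)*(-6223) = -6223/2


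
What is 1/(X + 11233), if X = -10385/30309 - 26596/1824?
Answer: 1535656/17227106059 ≈ 8.9142e-5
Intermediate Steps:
X = -22917789/1535656 (X = -10385*1/30309 - 26596*1/1824 = -10385/30309 - 6649/456 = -22917789/1535656 ≈ -14.924)
1/(X + 11233) = 1/(-22917789/1535656 + 11233) = 1/(17227106059/1535656) = 1535656/17227106059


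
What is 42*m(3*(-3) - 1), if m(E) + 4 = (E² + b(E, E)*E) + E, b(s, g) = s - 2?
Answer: 8652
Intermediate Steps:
b(s, g) = -2 + s
m(E) = -4 + E + E² + E*(-2 + E) (m(E) = -4 + ((E² + (-2 + E)*E) + E) = -4 + ((E² + E*(-2 + E)) + E) = -4 + (E + E² + E*(-2 + E)) = -4 + E + E² + E*(-2 + E))
42*m(3*(-3) - 1) = 42*(-4 - (3*(-3) - 1) + 2*(3*(-3) - 1)²) = 42*(-4 - (-9 - 1) + 2*(-9 - 1)²) = 42*(-4 - 1*(-10) + 2*(-10)²) = 42*(-4 + 10 + 2*100) = 42*(-4 + 10 + 200) = 42*206 = 8652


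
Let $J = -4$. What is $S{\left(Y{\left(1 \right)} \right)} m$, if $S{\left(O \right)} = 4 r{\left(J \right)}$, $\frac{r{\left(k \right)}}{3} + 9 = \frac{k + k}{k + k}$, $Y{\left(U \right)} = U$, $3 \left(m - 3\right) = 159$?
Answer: $-5376$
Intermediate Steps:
$m = 56$ ($m = 3 + \frac{1}{3} \cdot 159 = 3 + 53 = 56$)
$r{\left(k \right)} = -24$ ($r{\left(k \right)} = -27 + 3 \frac{k + k}{k + k} = -27 + 3 \frac{2 k}{2 k} = -27 + 3 \cdot 2 k \frac{1}{2 k} = -27 + 3 \cdot 1 = -27 + 3 = -24$)
$S{\left(O \right)} = -96$ ($S{\left(O \right)} = 4 \left(-24\right) = -96$)
$S{\left(Y{\left(1 \right)} \right)} m = \left(-96\right) 56 = -5376$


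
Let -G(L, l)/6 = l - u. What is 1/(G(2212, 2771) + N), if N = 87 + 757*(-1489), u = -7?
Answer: -1/1143754 ≈ -8.7431e-7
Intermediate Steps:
G(L, l) = -42 - 6*l (G(L, l) = -6*(l - 1*(-7)) = -6*(l + 7) = -6*(7 + l) = -42 - 6*l)
N = -1127086 (N = 87 - 1127173 = -1127086)
1/(G(2212, 2771) + N) = 1/((-42 - 6*2771) - 1127086) = 1/((-42 - 16626) - 1127086) = 1/(-16668 - 1127086) = 1/(-1143754) = -1/1143754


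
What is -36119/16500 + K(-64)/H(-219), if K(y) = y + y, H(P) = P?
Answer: -644229/401500 ≈ -1.6046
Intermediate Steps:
K(y) = 2*y
-36119/16500 + K(-64)/H(-219) = -36119/16500 + (2*(-64))/(-219) = -36119*1/16500 - 128*(-1/219) = -36119/16500 + 128/219 = -644229/401500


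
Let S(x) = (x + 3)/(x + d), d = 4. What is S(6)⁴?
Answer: 6561/10000 ≈ 0.65610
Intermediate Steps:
S(x) = (3 + x)/(4 + x) (S(x) = (x + 3)/(x + 4) = (3 + x)/(4 + x))
S(6)⁴ = ((3 + 6)/(4 + 6))⁴ = (9/10)⁴ = 6561/10000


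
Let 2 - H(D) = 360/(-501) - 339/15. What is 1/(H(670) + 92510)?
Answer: 835/77266991 ≈ 1.0807e-5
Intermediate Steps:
H(D) = 21141/835 (H(D) = 2 - (360/(-501) - 339/15) = 2 - (360*(-1/501) - 339*1/15) = 2 - (-120/167 - 113/5) = 2 - 1*(-19471/835) = 2 + 19471/835 = 21141/835)
1/(H(670) + 92510) = 1/(21141/835 + 92510) = 1/(77266991/835) = 835/77266991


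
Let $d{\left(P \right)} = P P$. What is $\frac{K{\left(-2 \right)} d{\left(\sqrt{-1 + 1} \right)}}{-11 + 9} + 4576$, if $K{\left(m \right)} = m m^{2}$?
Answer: $4576$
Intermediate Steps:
$K{\left(m \right)} = m^{3}$
$d{\left(P \right)} = P^{2}$
$\frac{K{\left(-2 \right)} d{\left(\sqrt{-1 + 1} \right)}}{-11 + 9} + 4576 = \frac{\left(-2\right)^{3} \left(\sqrt{-1 + 1}\right)^{2}}{-11 + 9} + 4576 = \frac{\left(-8\right) \left(\sqrt{0}\right)^{2}}{-2} + 4576 = - 8 \cdot 0^{2} \left(- \frac{1}{2}\right) + 4576 = \left(-8\right) 0 \left(- \frac{1}{2}\right) + 4576 = 0 \left(- \frac{1}{2}\right) + 4576 = 0 + 4576 = 4576$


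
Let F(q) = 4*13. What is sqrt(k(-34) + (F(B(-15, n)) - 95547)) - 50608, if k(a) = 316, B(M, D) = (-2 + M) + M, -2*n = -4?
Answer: -50608 + I*sqrt(95179) ≈ -50608.0 + 308.51*I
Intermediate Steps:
n = 2 (n = -1/2*(-4) = 2)
B(M, D) = -2 + 2*M
F(q) = 52
sqrt(k(-34) + (F(B(-15, n)) - 95547)) - 50608 = sqrt(316 + (52 - 95547)) - 50608 = sqrt(316 - 95495) - 50608 = sqrt(-95179) - 50608 = I*sqrt(95179) - 50608 = -50608 + I*sqrt(95179)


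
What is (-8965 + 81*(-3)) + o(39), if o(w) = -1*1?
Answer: -9209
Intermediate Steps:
o(w) = -1
(-8965 + 81*(-3)) + o(39) = (-8965 + 81*(-3)) - 1 = (-8965 - 243) - 1 = -9208 - 1 = -9209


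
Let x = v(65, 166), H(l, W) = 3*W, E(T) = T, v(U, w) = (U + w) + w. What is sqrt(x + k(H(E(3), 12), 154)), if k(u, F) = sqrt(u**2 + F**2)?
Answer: sqrt(397 + 26*sqrt(37)) ≈ 23.562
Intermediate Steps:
v(U, w) = U + 2*w
x = 397 (x = 65 + 2*166 = 65 + 332 = 397)
k(u, F) = sqrt(F**2 + u**2)
sqrt(x + k(H(E(3), 12), 154)) = sqrt(397 + sqrt(154**2 + (3*12)**2)) = sqrt(397 + sqrt(23716 + 36**2)) = sqrt(397 + sqrt(23716 + 1296)) = sqrt(397 + sqrt(25012)) = sqrt(397 + 26*sqrt(37))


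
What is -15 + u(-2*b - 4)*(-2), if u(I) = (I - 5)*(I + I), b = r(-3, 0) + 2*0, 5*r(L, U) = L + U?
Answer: -2559/25 ≈ -102.36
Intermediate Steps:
r(L, U) = L/5 + U/5 (r(L, U) = (L + U)/5 = L/5 + U/5)
b = -3/5 (b = ((1/5)*(-3) + (1/5)*0) + 2*0 = (-3/5 + 0) + 0 = -3/5 + 0 = -3/5 ≈ -0.60000)
u(I) = 2*I*(-5 + I) (u(I) = (-5 + I)*(2*I) = 2*I*(-5 + I))
-15 + u(-2*b - 4)*(-2) = -15 + (2*(-2*(-3/5) - 4)*(-5 + (-2*(-3/5) - 4)))*(-2) = -15 + (2*(6/5 - 4)*(-5 + (6/5 - 4)))*(-2) = -15 + (2*(-14/5)*(-5 - 14/5))*(-2) = -15 + (2*(-14/5)*(-39/5))*(-2) = -15 + (1092/25)*(-2) = -15 - 2184/25 = -2559/25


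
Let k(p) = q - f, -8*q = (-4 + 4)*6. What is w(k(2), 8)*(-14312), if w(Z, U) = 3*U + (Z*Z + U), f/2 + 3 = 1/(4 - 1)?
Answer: -7785728/9 ≈ -8.6508e+5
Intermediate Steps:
q = 0 (q = -(-4 + 4)*6/8 = -0*6 = -1/8*0 = 0)
f = -16/3 (f = -6 + 2/(4 - 1) = -6 + 2/3 = -16/3 ≈ -5.3333)
k(p) = 16/3 (k(p) = 0 - 1*(-16/3) = 0 + 16/3 = 16/3)
w(Z, U) = Z**2 + 4*U (w(Z, U) = 3*U + (Z**2 + U) = 3*U + (U + Z**2) = Z**2 + 4*U)
w(k(2), 8)*(-14312) = ((16/3)**2 + 4*8)*(-14312) = (256/9 + 32)*(-14312) = (544/9)*(-14312) = -7785728/9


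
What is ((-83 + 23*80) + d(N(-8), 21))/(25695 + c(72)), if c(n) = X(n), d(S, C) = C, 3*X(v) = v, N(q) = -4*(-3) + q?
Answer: 1778/25719 ≈ 0.069132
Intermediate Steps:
N(q) = 12 + q
X(v) = v/3
c(n) = n/3
((-83 + 23*80) + d(N(-8), 21))/(25695 + c(72)) = ((-83 + 23*80) + 21)/(25695 + (⅓)*72) = ((-83 + 1840) + 21)/(25695 + 24) = (1757 + 21)/25719 = 1778*(1/25719) = 1778/25719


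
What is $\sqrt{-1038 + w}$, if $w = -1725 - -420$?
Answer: $i \sqrt{2343} \approx 48.405 i$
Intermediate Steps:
$w = -1305$ ($w = -1725 + 420 = -1305$)
$\sqrt{-1038 + w} = \sqrt{-1038 - 1305} = \sqrt{-2343} = i \sqrt{2343}$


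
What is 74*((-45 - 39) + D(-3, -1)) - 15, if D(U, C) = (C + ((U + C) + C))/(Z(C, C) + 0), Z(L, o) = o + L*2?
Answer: -6083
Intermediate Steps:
Z(L, o) = o + 2*L
D(U, C) = (U + 3*C)/(3*C) (D(U, C) = (C + ((U + C) + C))/((C + 2*C) + 0) = (C + ((C + U) + C))/(3*C + 0) = (C + (U + 2*C))/((3*C)) = (U + 3*C)*(1/(3*C)) = (U + 3*C)/(3*C))
74*((-45 - 39) + D(-3, -1)) - 15 = 74*((-45 - 39) + (-1 + (⅓)*(-3))/(-1)) - 15 = 74*(-84 - (-1 - 1)) - 15 = 74*(-84 - 1*(-2)) - 15 = 74*(-84 + 2) - 15 = 74*(-82) - 15 = -6068 - 15 = -6083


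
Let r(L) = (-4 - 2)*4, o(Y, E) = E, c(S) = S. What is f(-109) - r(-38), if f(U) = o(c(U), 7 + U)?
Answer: -78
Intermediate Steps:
f(U) = 7 + U
r(L) = -24 (r(L) = -6*4 = -24)
f(-109) - r(-38) = (7 - 109) - 1*(-24) = -102 + 24 = -78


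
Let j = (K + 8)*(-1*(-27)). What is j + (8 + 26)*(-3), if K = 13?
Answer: 465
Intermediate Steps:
j = 567 (j = (13 + 8)*(-1*(-27)) = 21*27 = 567)
j + (8 + 26)*(-3) = 567 + (8 + 26)*(-3) = 567 + 34*(-3) = 567 - 102 = 465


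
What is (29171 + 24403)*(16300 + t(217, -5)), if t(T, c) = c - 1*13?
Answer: 872291868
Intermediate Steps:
t(T, c) = -13 + c (t(T, c) = c - 13 = -13 + c)
(29171 + 24403)*(16300 + t(217, -5)) = (29171 + 24403)*(16300 + (-13 - 5)) = 53574*(16300 - 18) = 53574*16282 = 872291868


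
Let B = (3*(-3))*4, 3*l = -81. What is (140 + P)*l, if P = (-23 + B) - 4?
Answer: -2079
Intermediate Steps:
l = -27 (l = (1/3)*(-81) = -27)
B = -36 (B = -9*4 = -36)
P = -63 (P = (-23 - 36) - 4 = -59 - 4 = -63)
(140 + P)*l = (140 - 63)*(-27) = 77*(-27) = -2079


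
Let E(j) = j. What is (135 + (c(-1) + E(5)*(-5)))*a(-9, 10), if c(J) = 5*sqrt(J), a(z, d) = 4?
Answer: 440 + 20*I ≈ 440.0 + 20.0*I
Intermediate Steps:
(135 + (c(-1) + E(5)*(-5)))*a(-9, 10) = (135 + (5*sqrt(-1) + 5*(-5)))*4 = (135 + (5*I - 25))*4 = (135 + (-25 + 5*I))*4 = (110 + 5*I)*4 = 440 + 20*I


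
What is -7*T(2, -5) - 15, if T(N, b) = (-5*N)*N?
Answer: 125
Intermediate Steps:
T(N, b) = -5*N²
-7*T(2, -5) - 15 = -(-35)*2² - 15 = -(-35)*4 - 15 = -7*(-20) - 15 = 140 - 15 = 125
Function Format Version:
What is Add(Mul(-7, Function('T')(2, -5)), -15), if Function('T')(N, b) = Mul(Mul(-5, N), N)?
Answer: 125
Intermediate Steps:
Function('T')(N, b) = Mul(-5, Pow(N, 2))
Add(Mul(-7, Function('T')(2, -5)), -15) = Add(Mul(-7, Mul(-5, Pow(2, 2))), -15) = Add(Mul(-7, Mul(-5, 4)), -15) = Add(Mul(-7, -20), -15) = Add(140, -15) = 125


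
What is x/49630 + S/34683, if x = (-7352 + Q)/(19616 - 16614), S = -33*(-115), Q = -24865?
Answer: 17099904833/156587712260 ≈ 0.10920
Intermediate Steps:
S = 3795
x = -32217/3002 (x = (-7352 - 24865)/(19616 - 16614) = -32217/3002 ≈ -10.732)
x/49630 + S/34683 = -32217/3002/49630 + 3795/34683 = -32217/3002*1/49630 + 3795*(1/34683) = -32217/148989260 + 115/1051 = 17099904833/156587712260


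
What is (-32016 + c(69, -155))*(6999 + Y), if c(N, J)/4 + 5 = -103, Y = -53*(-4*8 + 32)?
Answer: -227103552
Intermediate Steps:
Y = 0 (Y = -53*(-32 + 32) = -53*0 = 0)
c(N, J) = -432 (c(N, J) = -20 + 4*(-103) = -20 - 412 = -432)
(-32016 + c(69, -155))*(6999 + Y) = (-32016 - 432)*(6999 + 0) = -32448*6999 = -227103552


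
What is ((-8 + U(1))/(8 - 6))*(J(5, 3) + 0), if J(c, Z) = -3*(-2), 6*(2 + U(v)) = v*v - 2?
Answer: -61/2 ≈ -30.500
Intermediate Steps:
U(v) = -7/3 + v²/6 (U(v) = -2 + (v*v - 2)/6 = -2 + (v² - 2)/6 = -2 + (-2 + v²)/6 = -2 + (-⅓ + v²/6) = -7/3 + v²/6)
J(c, Z) = 6
((-8 + U(1))/(8 - 6))*(J(5, 3) + 0) = ((-8 + (-7/3 + (⅙)*1²))/(8 - 6))*(6 + 0) = ((-8 + (-7/3 + (⅙)*1))/2)*6 = ((-8 + (-7/3 + ⅙))*(½))*6 = ((-8 - 13/6)*(½))*6 = -61/6*½*6 = -61/12*6 = -61/2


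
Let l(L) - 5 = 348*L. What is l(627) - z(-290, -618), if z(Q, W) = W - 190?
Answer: 219009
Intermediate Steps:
z(Q, W) = -190 + W
l(L) = 5 + 348*L
l(627) - z(-290, -618) = (5 + 348*627) - (-190 - 618) = (5 + 218196) - 1*(-808) = 218201 + 808 = 219009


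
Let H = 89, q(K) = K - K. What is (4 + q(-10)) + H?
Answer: 93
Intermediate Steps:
q(K) = 0
(4 + q(-10)) + H = (4 + 0) + 89 = 4 + 89 = 93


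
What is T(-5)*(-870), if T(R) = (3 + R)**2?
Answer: -3480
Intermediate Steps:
T(-5)*(-870) = (3 - 5)**2*(-870) = (-2)**2*(-870) = 4*(-870) = -3480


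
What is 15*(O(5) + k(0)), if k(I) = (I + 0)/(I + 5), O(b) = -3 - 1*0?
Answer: -45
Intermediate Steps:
O(b) = -3 (O(b) = -3 + 0 = -3)
k(I) = I/(5 + I)
15*(O(5) + k(0)) = 15*(-3 + 0/(5 + 0)) = 15*(-3 + 0/5) = 15*(-3 + 0*(⅕)) = 15*(-3 + 0) = 15*(-3) = -45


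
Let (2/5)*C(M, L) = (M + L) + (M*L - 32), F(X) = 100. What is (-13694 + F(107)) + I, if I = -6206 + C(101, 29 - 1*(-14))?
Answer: -17325/2 ≈ -8662.5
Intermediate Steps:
C(M, L) = -80 + 5*L/2 + 5*M/2 + 5*L*M/2 (C(M, L) = 5*((M + L) + (M*L - 32))/2 = 5*((L + M) + (L*M - 32))/2 = 5*((L + M) + (-32 + L*M))/2 = 5*(-32 + L + M + L*M)/2 = -80 + 5*L/2 + 5*M/2 + 5*L*M/2)
I = 9863/2 (I = -6206 + (-80 + 5*(29 - 1*(-14))/2 + (5/2)*101 + (5/2)*(29 - 1*(-14))*101) = -6206 + (-80 + 5*(29 + 14)/2 + 505/2 + (5/2)*(29 + 14)*101) = -6206 + (-80 + (5/2)*43 + 505/2 + (5/2)*43*101) = -6206 + (-80 + 215/2 + 505/2 + 21715/2) = -6206 + 22275/2 = 9863/2 ≈ 4931.5)
(-13694 + F(107)) + I = (-13694 + 100) + 9863/2 = -13594 + 9863/2 = -17325/2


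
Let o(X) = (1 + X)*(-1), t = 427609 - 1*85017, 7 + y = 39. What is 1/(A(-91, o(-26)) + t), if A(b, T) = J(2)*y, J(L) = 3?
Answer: 1/342688 ≈ 2.9181e-6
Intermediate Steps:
y = 32 (y = -7 + 39 = 32)
t = 342592 (t = 427609 - 85017 = 342592)
o(X) = -1 - X
A(b, T) = 96 (A(b, T) = 3*32 = 96)
1/(A(-91, o(-26)) + t) = 1/(96 + 342592) = 1/342688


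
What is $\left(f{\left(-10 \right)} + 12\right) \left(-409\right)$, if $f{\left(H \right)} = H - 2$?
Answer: $0$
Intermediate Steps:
$f{\left(H \right)} = -2 + H$
$\left(f{\left(-10 \right)} + 12\right) \left(-409\right) = \left(\left(-2 - 10\right) + 12\right) \left(-409\right) = \left(-12 + 12\right) \left(-409\right) = 0 \left(-409\right) = 0$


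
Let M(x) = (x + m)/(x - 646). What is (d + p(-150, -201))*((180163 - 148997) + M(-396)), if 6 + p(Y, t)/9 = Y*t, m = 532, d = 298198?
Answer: 9247112126492/521 ≈ 1.7749e+10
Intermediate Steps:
M(x) = (532 + x)/(-646 + x) (M(x) = (x + 532)/(x - 646) = (532 + x)/(-646 + x))
p(Y, t) = -54 + 9*Y*t (p(Y, t) = -54 + 9*(Y*t) = -54 + 9*Y*t)
(d + p(-150, -201))*((180163 - 148997) + M(-396)) = (298198 + (-54 + 9*(-150)*(-201)))*((180163 - 148997) + (532 - 396)/(-646 - 396)) = (298198 + (-54 + 271350))*(31166 + 136/(-1042)) = (298198 + 271296)*(31166 - 1/1042*136) = 569494*(31166 - 68/521) = 569494*(16237418/521) = 9247112126492/521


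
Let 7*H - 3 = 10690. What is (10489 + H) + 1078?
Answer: 91662/7 ≈ 13095.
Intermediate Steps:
H = 10693/7 (H = 3/7 + (1/7)*10690 = 3/7 + 10690/7 = 10693/7 ≈ 1527.6)
(10489 + H) + 1078 = (10489 + 10693/7) + 1078 = 84116/7 + 1078 = 91662/7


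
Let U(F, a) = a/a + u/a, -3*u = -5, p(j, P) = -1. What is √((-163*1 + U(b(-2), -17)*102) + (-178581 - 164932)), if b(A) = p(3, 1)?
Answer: 12*I*√2386 ≈ 586.16*I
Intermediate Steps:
b(A) = -1
u = 5/3 (u = -⅓*(-5) = 5/3 ≈ 1.6667)
U(F, a) = 1 + 5/(3*a) (U(F, a) = a/a + 5/(3*a) = 1 + 5/(3*a))
√((-163*1 + U(b(-2), -17)*102) + (-178581 - 164932)) = √((-163*1 + ((5/3 - 17)/(-17))*102) + (-178581 - 164932)) = √((-163 - 1/17*(-46/3)*102) - 343513) = √((-163 + (46/51)*102) - 343513) = √((-163 + 92) - 343513) = √(-71 - 343513) = √(-343584) = 12*I*√2386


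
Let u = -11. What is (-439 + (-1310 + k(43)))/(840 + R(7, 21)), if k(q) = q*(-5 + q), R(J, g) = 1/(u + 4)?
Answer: -805/5879 ≈ -0.13693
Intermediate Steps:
R(J, g) = -⅐ (R(J, g) = 1/(-11 + 4) = 1/(-7) = -⅐)
(-439 + (-1310 + k(43)))/(840 + R(7, 21)) = (-439 + (-1310 + 43*(-5 + 43)))/(840 - ⅐) = (-439 + (-1310 + 43*38))/(5879/7) = (-439 + (-1310 + 1634))*(7/5879) = (-439 + 324)*(7/5879) = -115*7/5879 = -805/5879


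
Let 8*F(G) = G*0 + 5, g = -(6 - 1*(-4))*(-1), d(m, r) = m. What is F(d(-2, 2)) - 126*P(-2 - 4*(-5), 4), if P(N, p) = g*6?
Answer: -60475/8 ≈ -7559.4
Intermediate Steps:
g = 10 (g = -(6 + 4)*(-1) = -1*10*(-1) = -10*(-1) = 10)
F(G) = 5/8 (F(G) = (G*0 + 5)/8 = (0 + 5)/8 = (⅛)*5 = 5/8)
P(N, p) = 60 (P(N, p) = 10*6 = 60)
F(d(-2, 2)) - 126*P(-2 - 4*(-5), 4) = 5/8 - 126*60 = 5/8 - 7560 = -60475/8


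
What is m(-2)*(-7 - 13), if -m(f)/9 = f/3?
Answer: -120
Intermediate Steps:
m(f) = -3*f (m(f) = -9*f/3 = -3*f)
m(-2)*(-7 - 13) = (-3*(-2))*(-7 - 13) = 6*(-20) = -120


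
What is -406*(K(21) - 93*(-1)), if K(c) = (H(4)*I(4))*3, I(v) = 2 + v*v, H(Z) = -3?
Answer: 28014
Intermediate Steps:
I(v) = 2 + v²
K(c) = -162 (K(c) = -3*(2 + 4²)*3 = -3*(2 + 16)*3 = -3*18*3 = -54*3 = -162)
-406*(K(21) - 93*(-1)) = -406*(-162 - 93*(-1)) = -406*(-162 + 93) = -406*(-69) = 28014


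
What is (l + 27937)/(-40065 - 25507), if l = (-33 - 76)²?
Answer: -19909/32786 ≈ -0.60724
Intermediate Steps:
l = 11881 (l = (-109)² = 11881)
(l + 27937)/(-40065 - 25507) = (11881 + 27937)/(-40065 - 25507) = 39818/(-65572) = 39818*(-1/65572) = -19909/32786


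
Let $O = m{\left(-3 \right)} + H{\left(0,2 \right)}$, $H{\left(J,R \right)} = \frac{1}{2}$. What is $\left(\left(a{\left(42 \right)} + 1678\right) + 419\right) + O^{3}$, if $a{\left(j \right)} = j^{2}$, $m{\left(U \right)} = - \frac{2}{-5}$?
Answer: $\frac{3861729}{1000} \approx 3861.7$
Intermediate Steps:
$H{\left(J,R \right)} = \frac{1}{2}$
$m{\left(U \right)} = \frac{2}{5}$ ($m{\left(U \right)} = \left(-2\right) \left(- \frac{1}{5}\right) = \frac{2}{5}$)
$O = \frac{9}{10}$ ($O = \frac{2}{5} + \frac{1}{2} = \frac{9}{10} \approx 0.9$)
$\left(\left(a{\left(42 \right)} + 1678\right) + 419\right) + O^{3} = \left(\left(42^{2} + 1678\right) + 419\right) + \left(\frac{9}{10}\right)^{3} = \left(\left(1764 + 1678\right) + 419\right) + \frac{729}{1000} = \left(3442 + 419\right) + \frac{729}{1000} = 3861 + \frac{729}{1000} = \frac{3861729}{1000}$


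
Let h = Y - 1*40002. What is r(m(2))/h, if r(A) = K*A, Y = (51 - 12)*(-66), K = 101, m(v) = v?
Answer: -101/21288 ≈ -0.0047445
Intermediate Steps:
Y = -2574 (Y = 39*(-66) = -2574)
r(A) = 101*A
h = -42576 (h = -2574 - 1*40002 = -2574 - 40002 = -42576)
r(m(2))/h = (101*2)/(-42576) = 202*(-1/42576) = -101/21288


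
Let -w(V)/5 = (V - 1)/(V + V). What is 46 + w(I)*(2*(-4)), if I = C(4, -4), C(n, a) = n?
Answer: 61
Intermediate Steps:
I = 4
w(V) = -5*(-1 + V)/(2*V) (w(V) = -5*(V - 1)/(V + V) = -5*(-1 + V)/(2*V))
46 + w(I)*(2*(-4)) = 46 + ((5/2)*(1 - 1*4)/4)*(2*(-4)) = 46 + ((5/2)*(¼)*(1 - 4))*(-8) = 46 + ((5/2)*(¼)*(-3))*(-8) = 46 - 15/8*(-8) = 46 + 15 = 61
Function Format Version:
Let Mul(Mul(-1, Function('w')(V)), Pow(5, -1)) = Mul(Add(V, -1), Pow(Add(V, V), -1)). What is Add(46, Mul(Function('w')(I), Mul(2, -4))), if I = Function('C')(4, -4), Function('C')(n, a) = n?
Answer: 61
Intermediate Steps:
I = 4
Function('w')(V) = Mul(Rational(-5, 2), Pow(V, -1), Add(-1, V)) (Function('w')(V) = Mul(-5, Mul(Add(V, -1), Pow(Add(V, V), -1))) = Mul(-5, Mul(Add(-1, V), Pow(Mul(2, V), -1))) = Mul(-5, Mul(Add(-1, V), Mul(Rational(1, 2), Pow(V, -1)))) = Mul(-5, Mul(Rational(1, 2), Pow(V, -1), Add(-1, V))) = Mul(Rational(-5, 2), Pow(V, -1), Add(-1, V)))
Add(46, Mul(Function('w')(I), Mul(2, -4))) = Add(46, Mul(Mul(Rational(5, 2), Pow(4, -1), Add(1, Mul(-1, 4))), Mul(2, -4))) = Add(46, Mul(Mul(Rational(5, 2), Rational(1, 4), Add(1, -4)), -8)) = Add(46, Mul(Mul(Rational(5, 2), Rational(1, 4), -3), -8)) = Add(46, Mul(Rational(-15, 8), -8)) = Add(46, 15) = 61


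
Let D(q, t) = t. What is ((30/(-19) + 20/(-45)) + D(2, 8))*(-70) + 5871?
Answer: 932401/171 ≈ 5452.6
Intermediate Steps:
((30/(-19) + 20/(-45)) + D(2, 8))*(-70) + 5871 = ((30/(-19) + 20/(-45)) + 8)*(-70) + 5871 = ((30*(-1/19) + 20*(-1/45)) + 8)*(-70) + 5871 = ((-30/19 - 4/9) + 8)*(-70) + 5871 = (-346/171 + 8)*(-70) + 5871 = (1022/171)*(-70) + 5871 = -71540/171 + 5871 = 932401/171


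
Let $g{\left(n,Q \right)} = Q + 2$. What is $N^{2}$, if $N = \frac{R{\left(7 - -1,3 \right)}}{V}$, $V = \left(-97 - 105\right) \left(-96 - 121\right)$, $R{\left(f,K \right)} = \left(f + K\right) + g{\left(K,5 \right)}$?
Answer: $\frac{81}{480354889} \approx 1.6863 \cdot 10^{-7}$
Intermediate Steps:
$g{\left(n,Q \right)} = 2 + Q$
$R{\left(f,K \right)} = 7 + K + f$ ($R{\left(f,K \right)} = \left(f + K\right) + \left(2 + 5\right) = \left(K + f\right) + 7 = 7 + K + f$)
$V = 43834$ ($V = \left(-202\right) \left(-217\right) = 43834$)
$N = \frac{9}{21917}$ ($N = \frac{7 + 3 + \left(7 - -1\right)}{43834} = \left(7 + 3 + \left(7 + 1\right)\right) \frac{1}{43834} = \left(7 + 3 + 8\right) \frac{1}{43834} = 18 \cdot \frac{1}{43834} = \frac{9}{21917} \approx 0.00041064$)
$N^{2} = \left(\frac{9}{21917}\right)^{2} = \frac{81}{480354889}$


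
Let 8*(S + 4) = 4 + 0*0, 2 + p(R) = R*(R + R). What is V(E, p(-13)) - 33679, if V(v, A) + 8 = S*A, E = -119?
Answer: -34863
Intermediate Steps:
p(R) = -2 + 2*R² (p(R) = -2 + R*(R + R) = -2 + R*(2*R) = -2 + 2*R²)
S = -7/2 (S = -4 + (4 + 0*0)/8 = -4 + (4 + 0)/8 = -4 + (⅛)*4 = -4 + ½ = -7/2 ≈ -3.5000)
V(v, A) = -8 - 7*A/2
V(E, p(-13)) - 33679 = (-8 - 7*(-2 + 2*(-13)²)/2) - 33679 = (-8 - 7*(-2 + 2*169)/2) - 33679 = (-8 - 7*(-2 + 338)/2) - 33679 = (-8 - 7/2*336) - 33679 = (-8 - 1176) - 33679 = -1184 - 33679 = -34863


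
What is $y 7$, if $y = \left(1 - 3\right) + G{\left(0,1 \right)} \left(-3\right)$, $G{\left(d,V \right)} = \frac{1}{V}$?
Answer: $-35$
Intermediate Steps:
$y = -5$ ($y = \left(1 - 3\right) + 1^{-1} \left(-3\right) = \left(1 - 3\right) + 1 \left(-3\right) = -2 - 3 = -5$)
$y 7 = \left(-5\right) 7 = -35$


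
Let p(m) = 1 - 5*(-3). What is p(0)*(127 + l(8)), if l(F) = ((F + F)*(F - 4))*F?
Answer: 10224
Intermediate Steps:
p(m) = 16 (p(m) = 1 + 15 = 16)
l(F) = 2*F**2*(-4 + F) (l(F) = ((2*F)*(-4 + F))*F = (2*F*(-4 + F))*F = 2*F**2*(-4 + F))
p(0)*(127 + l(8)) = 16*(127 + 2*8**2*(-4 + 8)) = 16*(127 + 2*64*4) = 16*(127 + 512) = 16*639 = 10224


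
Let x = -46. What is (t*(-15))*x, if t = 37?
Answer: 25530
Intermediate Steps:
(t*(-15))*x = (37*(-15))*(-46) = -555*(-46) = 25530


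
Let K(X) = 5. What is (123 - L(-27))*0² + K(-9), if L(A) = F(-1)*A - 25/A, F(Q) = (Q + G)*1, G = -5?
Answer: 5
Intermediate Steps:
F(Q) = -5 + Q (F(Q) = (Q - 5)*1 = (-5 + Q)*1 = -5 + Q)
L(A) = -25/A - 6*A (L(A) = (-5 - 1)*A - 25/A = -6*A - 25/A = -25/A - 6*A)
(123 - L(-27))*0² + K(-9) = (123 - (-25/(-27) - 6*(-27)))*0² + 5 = (123 - (-25*(-1/27) + 162))*0 + 5 = (123 - (25/27 + 162))*0 + 5 = (123 - 1*4399/27)*0 + 5 = (123 - 4399/27)*0 + 5 = -1078/27*0 + 5 = 0 + 5 = 5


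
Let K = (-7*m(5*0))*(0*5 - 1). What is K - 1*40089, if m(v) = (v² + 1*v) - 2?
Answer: -40103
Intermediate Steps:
m(v) = -2 + v + v² (m(v) = (v² + v) - 2 = (v + v²) - 2 = -2 + v + v²)
K = -14 (K = (-7*(-2 + 5*0 + (5*0)²))*(0*5 - 1) = (-7*(-2 + 0 + 0²))*(0 - 1) = -7*(-2 + 0 + 0)*(-1) = -7*(-2)*(-1) = 14*(-1) = -14)
K - 1*40089 = -14 - 1*40089 = -14 - 40089 = -40103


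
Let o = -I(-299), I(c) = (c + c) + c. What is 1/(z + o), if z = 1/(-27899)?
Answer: 27899/25025402 ≈ 0.0011148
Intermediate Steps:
I(c) = 3*c (I(c) = 2*c + c = 3*c)
z = -1/27899 ≈ -3.5844e-5
o = 897 (o = -3*(-299) = -1*(-897) = 897)
1/(z + o) = 1/(-1/27899 + 897) = 1/(25025402/27899) = 27899/25025402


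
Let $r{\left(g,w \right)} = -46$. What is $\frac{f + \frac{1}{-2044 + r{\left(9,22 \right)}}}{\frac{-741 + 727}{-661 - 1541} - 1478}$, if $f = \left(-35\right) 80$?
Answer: $\frac{6443053101}{3400996390} \approx 1.8945$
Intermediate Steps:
$f = -2800$
$\frac{f + \frac{1}{-2044 + r{\left(9,22 \right)}}}{\frac{-741 + 727}{-661 - 1541} - 1478} = \frac{-2800 + \frac{1}{-2044 - 46}}{\frac{-741 + 727}{-661 - 1541} - 1478} = \frac{-2800 + \frac{1}{-2090}}{- \frac{14}{-2202} - 1478} = \frac{-2800 - \frac{1}{2090}}{\left(-14\right) \left(- \frac{1}{2202}\right) - 1478} = - \frac{5852001}{2090 \left(\frac{7}{1101} - 1478\right)} = - \frac{5852001}{2090 \left(- \frac{1627271}{1101}\right)} = \left(- \frac{5852001}{2090}\right) \left(- \frac{1101}{1627271}\right) = \frac{6443053101}{3400996390}$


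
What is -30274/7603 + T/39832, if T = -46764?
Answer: -390355165/75710674 ≈ -5.1559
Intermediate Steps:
-30274/7603 + T/39832 = -30274/7603 - 46764/39832 = -30274*1/7603 - 46764*1/39832 = -30274/7603 - 11691/9958 = -390355165/75710674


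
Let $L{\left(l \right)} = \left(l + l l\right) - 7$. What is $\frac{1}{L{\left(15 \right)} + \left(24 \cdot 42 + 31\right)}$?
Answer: $\frac{1}{1272} \approx 0.00078616$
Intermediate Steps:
$L{\left(l \right)} = -7 + l + l^{2}$ ($L{\left(l \right)} = \left(l + l^{2}\right) - 7 = -7 + l + l^{2}$)
$\frac{1}{L{\left(15 \right)} + \left(24 \cdot 42 + 31\right)} = \frac{1}{\left(-7 + 15 + 15^{2}\right) + \left(24 \cdot 42 + 31\right)} = \frac{1}{\left(-7 + 15 + 225\right) + \left(1008 + 31\right)} = \frac{1}{233 + 1039} = \frac{1}{1272}$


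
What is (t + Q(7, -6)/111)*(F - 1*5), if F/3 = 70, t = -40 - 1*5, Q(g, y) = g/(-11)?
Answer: -11265160/1221 ≈ -9226.2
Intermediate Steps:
Q(g, y) = -g/11 (Q(g, y) = g*(-1/11) = -g/11)
t = -45 (t = -40 - 5 = -45)
F = 210 (F = 3*70 = 210)
(t + Q(7, -6)/111)*(F - 1*5) = (-45 - 1/11*7/111)*(210 - 1*5) = (-45 - 7/11*1/111)*(210 - 5) = (-45 - 7/1221)*205 = -54952/1221*205 = -11265160/1221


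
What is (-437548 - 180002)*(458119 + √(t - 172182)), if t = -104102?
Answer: -282911388450 - 20996700*I*√239 ≈ -2.8291e+11 - 3.246e+8*I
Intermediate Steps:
(-437548 - 180002)*(458119 + √(t - 172182)) = (-437548 - 180002)*(458119 + √(-104102 - 172182)) = -617550*(458119 + √(-276284)) = -617550*(458119 + 34*I*√239) = -282911388450 - 20996700*I*√239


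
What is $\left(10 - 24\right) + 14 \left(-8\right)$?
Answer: $-126$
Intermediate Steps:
$\left(10 - 24\right) + 14 \left(-8\right) = \left(10 - 24\right) - 112 = -14 - 112 = -126$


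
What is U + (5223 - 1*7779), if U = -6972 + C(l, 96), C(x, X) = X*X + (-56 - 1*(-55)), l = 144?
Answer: -313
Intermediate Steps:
C(x, X) = -1 + X**2 (C(x, X) = X**2 + (-56 + 55) = X**2 - 1 = -1 + X**2)
U = 2243 (U = -6972 + (-1 + 96**2) = -6972 + (-1 + 9216) = -6972 + 9215 = 2243)
U + (5223 - 1*7779) = 2243 + (5223 - 1*7779) = 2243 + (5223 - 7779) = 2243 - 2556 = -313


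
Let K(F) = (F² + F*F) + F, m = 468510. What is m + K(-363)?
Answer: 731685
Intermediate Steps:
K(F) = F + 2*F² (K(F) = (F² + F²) + F = 2*F² + F = F + 2*F²)
m + K(-363) = 468510 - 363*(1 + 2*(-363)) = 468510 - 363*(1 - 726) = 468510 - 363*(-725) = 468510 + 263175 = 731685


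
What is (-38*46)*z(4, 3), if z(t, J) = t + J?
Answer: -12236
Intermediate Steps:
z(t, J) = J + t
(-38*46)*z(4, 3) = (-38*46)*(3 + 4) = -1748*7 = -12236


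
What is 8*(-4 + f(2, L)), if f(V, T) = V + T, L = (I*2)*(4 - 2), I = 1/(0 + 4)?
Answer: -8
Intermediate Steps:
I = ¼ (I = 1/4 = ¼ ≈ 0.25000)
L = 1 (L = ((¼)*2)*(4 - 2) = (½)*2 = 1)
f(V, T) = T + V
8*(-4 + f(2, L)) = 8*(-4 + (1 + 2)) = 8*(-4 + 3) = 8*(-1) = -8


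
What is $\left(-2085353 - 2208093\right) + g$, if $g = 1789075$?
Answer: $-2504371$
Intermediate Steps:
$\left(-2085353 - 2208093\right) + g = \left(-2085353 - 2208093\right) + 1789075 = -4293446 + 1789075 = -2504371$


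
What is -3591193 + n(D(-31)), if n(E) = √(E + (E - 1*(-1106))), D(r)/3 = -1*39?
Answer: -3591193 + 2*√218 ≈ -3.5912e+6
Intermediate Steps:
D(r) = -117 (D(r) = 3*(-1*39) = 3*(-39) = -117)
n(E) = √(1106 + 2*E) (n(E) = √(E + (E + 1106)) = √(E + (1106 + E)) = √(1106 + 2*E))
-3591193 + n(D(-31)) = -3591193 + √(1106 + 2*(-117)) = -3591193 + √(1106 - 234) = -3591193 + √872 = -3591193 + 2*√218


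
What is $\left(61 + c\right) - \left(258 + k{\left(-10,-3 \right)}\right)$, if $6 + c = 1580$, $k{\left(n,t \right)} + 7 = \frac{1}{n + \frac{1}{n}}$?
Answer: $\frac{139794}{101} \approx 1384.1$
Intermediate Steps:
$k{\left(n,t \right)} = -7 + \frac{1}{n + \frac{1}{n}}$
$c = 1574$ ($c = -6 + 1580 = 1574$)
$\left(61 + c\right) - \left(258 + k{\left(-10,-3 \right)}\right) = \left(61 + 1574\right) - \left(258 + \frac{-7 - 10 - 7 \left(-10\right)^{2}}{1 + \left(-10\right)^{2}}\right) = 1635 - \left(258 + \frac{-7 - 10 - 700}{1 + 100}\right) = 1635 - \left(258 + \frac{-7 - 10 - 700}{101}\right) = 1635 - \left(258 + \frac{1}{101} \left(-717\right)\right) = 1635 - \frac{25341}{101} = \frac{139794}{101}$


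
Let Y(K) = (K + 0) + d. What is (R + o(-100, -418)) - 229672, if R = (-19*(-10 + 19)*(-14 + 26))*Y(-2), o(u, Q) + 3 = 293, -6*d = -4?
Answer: -226646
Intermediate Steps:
d = ⅔ (d = -⅙*(-4) = ⅔ ≈ 0.66667)
o(u, Q) = 290 (o(u, Q) = -3 + 293 = 290)
Y(K) = ⅔ + K (Y(K) = (K + 0) + ⅔ = K + ⅔ = ⅔ + K)
R = 2736 (R = (-19*(-10 + 19)*(-14 + 26))*(⅔ - 2) = -171*12*(-4/3) = -19*108*(-4/3) = -2052*(-4/3) = 2736)
(R + o(-100, -418)) - 229672 = (2736 + 290) - 229672 = 3026 - 229672 = -226646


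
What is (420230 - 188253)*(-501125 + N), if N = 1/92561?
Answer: -10760167574252148/92561 ≈ -1.1625e+11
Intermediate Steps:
N = 1/92561 ≈ 1.0804e-5
(420230 - 188253)*(-501125 + N) = (420230 - 188253)*(-501125 + 1/92561) = 231977*(-46384631124/92561) = -10760167574252148/92561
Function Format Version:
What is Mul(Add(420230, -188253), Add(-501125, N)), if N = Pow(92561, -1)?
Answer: Rational(-10760167574252148, 92561) ≈ -1.1625e+11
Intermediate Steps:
N = Rational(1, 92561) ≈ 1.0804e-5
Mul(Add(420230, -188253), Add(-501125, N)) = Mul(Add(420230, -188253), Add(-501125, Rational(1, 92561))) = Mul(231977, Rational(-46384631124, 92561)) = Rational(-10760167574252148, 92561)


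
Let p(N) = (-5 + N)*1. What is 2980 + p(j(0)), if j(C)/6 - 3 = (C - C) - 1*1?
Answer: 2987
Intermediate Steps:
j(C) = 12 (j(C) = 18 + 6*((C - C) - 1*1) = 18 + 6*(0 - 1) = 18 + 6*(-1) = 18 - 6 = 12)
p(N) = -5 + N
2980 + p(j(0)) = 2980 + (-5 + 12) = 2980 + 7 = 2987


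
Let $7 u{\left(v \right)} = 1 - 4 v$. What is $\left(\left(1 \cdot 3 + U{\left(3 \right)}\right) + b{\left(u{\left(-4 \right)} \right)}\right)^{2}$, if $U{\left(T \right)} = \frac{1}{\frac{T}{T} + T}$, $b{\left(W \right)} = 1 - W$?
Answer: $\frac{2601}{784} \approx 3.3176$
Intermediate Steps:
$u{\left(v \right)} = \frac{1}{7} - \frac{4 v}{7}$ ($u{\left(v \right)} = \frac{1 - 4 v}{7} = \frac{1}{7} - \frac{4 v}{7}$)
$U{\left(T \right)} = \frac{1}{1 + T}$
$\left(\left(1 \cdot 3 + U{\left(3 \right)}\right) + b{\left(u{\left(-4 \right)} \right)}\right)^{2} = \left(\left(1 \cdot 3 + \frac{1}{1 + 3}\right) + \left(1 - \left(\frac{1}{7} - - \frac{16}{7}\right)\right)\right)^{2} = \left(\left(3 + \frac{1}{4}\right) + \left(1 - \left(\frac{1}{7} + \frac{16}{7}\right)\right)\right)^{2} = \left(\left(3 + \frac{1}{4}\right) + \left(1 - \frac{17}{7}\right)\right)^{2} = \left(\frac{13}{4} + \left(1 - \frac{17}{7}\right)\right)^{2} = \left(\frac{13}{4} - \frac{10}{7}\right)^{2} = \left(\frac{51}{28}\right)^{2} = \frac{2601}{784}$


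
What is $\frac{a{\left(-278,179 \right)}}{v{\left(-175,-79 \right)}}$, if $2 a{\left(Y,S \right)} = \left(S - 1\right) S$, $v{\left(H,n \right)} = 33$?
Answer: $\frac{15931}{33} \approx 482.76$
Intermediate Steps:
$a{\left(Y,S \right)} = \frac{S \left(-1 + S\right)}{2}$ ($a{\left(Y,S \right)} = \frac{\left(S - 1\right) S}{2} = \frac{\left(-1 + S\right) S}{2} = \frac{S \left(-1 + S\right)}{2}$)
$\frac{a{\left(-278,179 \right)}}{v{\left(-175,-79 \right)}} = \frac{\frac{1}{2} \cdot 179 \left(-1 + 179\right)}{33} = \frac{1}{2} \cdot 179 \cdot 178 \cdot \frac{1}{33} = 15931 \cdot \frac{1}{33} = \frac{15931}{33}$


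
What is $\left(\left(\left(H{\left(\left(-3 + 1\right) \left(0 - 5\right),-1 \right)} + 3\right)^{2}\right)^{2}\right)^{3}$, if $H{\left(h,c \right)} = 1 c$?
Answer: $4096$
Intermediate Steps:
$H{\left(h,c \right)} = c$
$\left(\left(\left(H{\left(\left(-3 + 1\right) \left(0 - 5\right),-1 \right)} + 3\right)^{2}\right)^{2}\right)^{3} = \left(\left(\left(-1 + 3\right)^{2}\right)^{2}\right)^{3} = \left(\left(2^{2}\right)^{2}\right)^{3} = \left(4^{2}\right)^{3} = 16^{3} = 4096$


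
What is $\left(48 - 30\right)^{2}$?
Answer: $324$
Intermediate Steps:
$\left(48 - 30\right)^{2} = 18^{2} = 324$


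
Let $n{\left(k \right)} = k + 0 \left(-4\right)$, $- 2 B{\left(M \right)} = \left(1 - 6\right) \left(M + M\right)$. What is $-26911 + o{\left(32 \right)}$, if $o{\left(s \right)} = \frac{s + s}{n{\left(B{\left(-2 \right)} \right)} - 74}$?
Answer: $- \frac{565147}{21} \approx -26912.0$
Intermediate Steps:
$B{\left(M \right)} = 5 M$ ($B{\left(M \right)} = - \frac{\left(1 - 6\right) \left(M + M\right)}{2} = - \frac{\left(1 - 6\right) 2 M}{2} = - \frac{\left(-5\right) 2 M}{2} = - \frac{\left(-10\right) M}{2} = 5 M$)
$n{\left(k \right)} = k$ ($n{\left(k \right)} = k + 0 = k$)
$o{\left(s \right)} = - \frac{s}{42}$ ($o{\left(s \right)} = \frac{s + s}{5 \left(-2\right) - 74} = \frac{2 s}{-10 - 74} = \frac{2 s}{-84} = 2 s \left(- \frac{1}{84}\right) = - \frac{s}{42}$)
$-26911 + o{\left(32 \right)} = -26911 - \frac{16}{21} = - \frac{565147}{21}$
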